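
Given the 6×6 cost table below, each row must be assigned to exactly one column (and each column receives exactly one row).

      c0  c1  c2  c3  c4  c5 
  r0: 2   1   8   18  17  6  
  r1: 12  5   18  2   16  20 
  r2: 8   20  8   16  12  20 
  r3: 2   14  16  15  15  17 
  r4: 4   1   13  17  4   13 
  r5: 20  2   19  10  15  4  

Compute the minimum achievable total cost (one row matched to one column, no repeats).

optimal assignment: row0→col1 (cost 1), row1→col3 (cost 2), row2→col2 (cost 8), row3→col0 (cost 2), row4→col4 (cost 4), row5→col5 (cost 4)
total = 1 + 2 + 8 + 2 + 4 + 4 = 21

Minimum assignment cost: 21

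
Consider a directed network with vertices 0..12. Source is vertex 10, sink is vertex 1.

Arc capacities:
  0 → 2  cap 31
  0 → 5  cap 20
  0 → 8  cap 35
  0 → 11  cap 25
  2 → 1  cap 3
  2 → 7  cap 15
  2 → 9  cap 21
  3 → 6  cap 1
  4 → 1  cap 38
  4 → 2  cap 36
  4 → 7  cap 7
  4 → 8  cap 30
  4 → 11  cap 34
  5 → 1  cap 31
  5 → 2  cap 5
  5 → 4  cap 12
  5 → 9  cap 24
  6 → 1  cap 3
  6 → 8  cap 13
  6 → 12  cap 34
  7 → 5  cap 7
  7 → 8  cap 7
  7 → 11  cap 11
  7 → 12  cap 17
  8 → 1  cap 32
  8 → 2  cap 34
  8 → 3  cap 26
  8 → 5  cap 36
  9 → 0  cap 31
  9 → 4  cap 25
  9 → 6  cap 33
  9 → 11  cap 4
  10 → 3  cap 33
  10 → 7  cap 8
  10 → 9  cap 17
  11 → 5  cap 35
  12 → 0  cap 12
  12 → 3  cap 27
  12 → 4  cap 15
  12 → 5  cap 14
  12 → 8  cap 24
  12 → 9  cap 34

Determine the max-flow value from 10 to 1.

Maximum flow value: 26

augment #1: 10→3→6→1 bottleneck 1, total now 1
augment #2: 10→7→5→1 bottleneck 7, total now 8
augment #3: 10→7→8→1 bottleneck 1, total now 9
augment #4: 10→9→4→1 bottleneck 17, total now 26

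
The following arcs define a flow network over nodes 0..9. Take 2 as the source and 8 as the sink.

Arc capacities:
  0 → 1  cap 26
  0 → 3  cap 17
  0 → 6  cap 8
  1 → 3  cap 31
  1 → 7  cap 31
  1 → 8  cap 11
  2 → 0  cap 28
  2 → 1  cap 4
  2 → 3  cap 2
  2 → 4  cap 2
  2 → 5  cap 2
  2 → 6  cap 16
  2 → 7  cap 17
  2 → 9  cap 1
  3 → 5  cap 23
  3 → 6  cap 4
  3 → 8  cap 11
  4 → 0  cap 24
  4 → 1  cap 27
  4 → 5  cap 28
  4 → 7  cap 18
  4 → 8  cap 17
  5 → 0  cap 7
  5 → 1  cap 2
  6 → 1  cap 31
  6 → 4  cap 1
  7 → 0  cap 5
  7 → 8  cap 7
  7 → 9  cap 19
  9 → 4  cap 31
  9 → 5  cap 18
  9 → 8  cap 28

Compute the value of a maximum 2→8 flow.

Maximum flow value: 52

augment #1: 2→1→8 bottleneck 4, total now 4
augment #2: 2→3→8 bottleneck 2, total now 6
augment #3: 2→4→8 bottleneck 2, total now 8
augment #4: 2→7→8 bottleneck 7, total now 15
augment #5: 2→9→8 bottleneck 1, total now 16
augment #6: 2→0→1→8 bottleneck 7, total now 23
augment #7: 2→0→3→8 bottleneck 9, total now 32
augment #8: 2→6→4→8 bottleneck 1, total now 33
augment #9: 2→7→9→8 bottleneck 10, total now 43
augment #10: 2→0→1→7→9→8 bottleneck 9, total now 52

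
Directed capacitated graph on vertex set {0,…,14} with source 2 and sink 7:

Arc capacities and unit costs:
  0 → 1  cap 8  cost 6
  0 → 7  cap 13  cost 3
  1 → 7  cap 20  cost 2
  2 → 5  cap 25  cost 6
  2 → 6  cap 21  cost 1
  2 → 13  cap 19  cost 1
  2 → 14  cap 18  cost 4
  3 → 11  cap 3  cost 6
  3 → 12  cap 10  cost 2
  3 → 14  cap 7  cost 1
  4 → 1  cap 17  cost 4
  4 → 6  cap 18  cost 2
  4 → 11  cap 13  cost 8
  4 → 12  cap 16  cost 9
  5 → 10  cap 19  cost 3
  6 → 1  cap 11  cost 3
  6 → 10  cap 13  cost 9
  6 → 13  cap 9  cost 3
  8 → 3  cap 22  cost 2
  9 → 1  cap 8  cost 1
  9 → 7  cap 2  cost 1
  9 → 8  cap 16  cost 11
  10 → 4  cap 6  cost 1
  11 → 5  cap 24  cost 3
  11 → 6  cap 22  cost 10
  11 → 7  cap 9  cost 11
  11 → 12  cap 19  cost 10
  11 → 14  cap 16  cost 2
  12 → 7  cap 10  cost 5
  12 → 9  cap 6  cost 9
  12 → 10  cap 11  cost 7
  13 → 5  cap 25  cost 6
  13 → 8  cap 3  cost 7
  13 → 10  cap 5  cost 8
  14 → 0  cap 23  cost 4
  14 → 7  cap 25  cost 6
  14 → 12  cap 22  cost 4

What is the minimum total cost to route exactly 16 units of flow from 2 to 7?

shortest-cost path #1: 2→6→1→7 push 11 @ unit cost 6 (adds 66)
shortest-cost path #2: 2→14→7 push 5 @ unit cost 10 (adds 50)
total cost = 116

Minimum cost for 16 units: 116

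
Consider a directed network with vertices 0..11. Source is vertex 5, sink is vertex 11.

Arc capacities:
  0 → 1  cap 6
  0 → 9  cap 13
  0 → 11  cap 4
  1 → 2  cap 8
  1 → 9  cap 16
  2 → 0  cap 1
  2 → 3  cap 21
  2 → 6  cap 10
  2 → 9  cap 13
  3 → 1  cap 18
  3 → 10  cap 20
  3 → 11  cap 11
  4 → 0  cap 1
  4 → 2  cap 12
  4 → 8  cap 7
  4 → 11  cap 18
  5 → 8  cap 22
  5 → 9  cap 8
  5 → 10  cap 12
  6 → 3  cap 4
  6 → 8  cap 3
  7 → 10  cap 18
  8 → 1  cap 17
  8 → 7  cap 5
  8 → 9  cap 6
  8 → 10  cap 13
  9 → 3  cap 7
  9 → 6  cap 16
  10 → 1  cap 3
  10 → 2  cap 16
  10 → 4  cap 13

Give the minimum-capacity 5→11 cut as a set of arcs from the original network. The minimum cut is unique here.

augment #1: 5→9→3→11 push 7
augment #2: 5→10→4→11 push 12
augment #3: 5→8→10→4→11 push 1
augment #4: 5→9→6→3→11 push 1
augment #5: 5→8→1→2→0→11 push 1
augment #6: 5→8→1→2→3→11 push 3
max flow = 25; residual-reachable set from 5 gives S-side
cut edges (S→T): {(2,0), (3,11), (10,4)} total cap 25

Min-cut arcs: {(2,0), (3,11), (10,4)} (total capacity 25)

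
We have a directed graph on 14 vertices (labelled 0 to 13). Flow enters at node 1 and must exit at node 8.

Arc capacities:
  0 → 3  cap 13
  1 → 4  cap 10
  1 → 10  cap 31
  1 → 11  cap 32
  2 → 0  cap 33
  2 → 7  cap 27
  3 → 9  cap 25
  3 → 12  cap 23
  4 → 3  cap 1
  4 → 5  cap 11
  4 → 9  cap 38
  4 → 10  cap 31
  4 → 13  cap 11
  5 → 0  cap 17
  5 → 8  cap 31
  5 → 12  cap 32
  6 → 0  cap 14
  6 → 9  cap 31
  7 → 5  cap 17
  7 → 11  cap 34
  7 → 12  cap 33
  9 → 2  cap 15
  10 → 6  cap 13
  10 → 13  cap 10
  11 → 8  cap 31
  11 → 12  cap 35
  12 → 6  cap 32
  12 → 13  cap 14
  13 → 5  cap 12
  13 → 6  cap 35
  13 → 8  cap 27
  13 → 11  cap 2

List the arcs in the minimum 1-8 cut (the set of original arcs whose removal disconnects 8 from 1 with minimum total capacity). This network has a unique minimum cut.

Min-cut arcs: {(1,4), (1,11), (10,6), (10,13)} (total capacity 65)

augment #1: 1→11→8 push 31
augment #2: 1→4→5→8 push 10
augment #3: 1→10→13→8 push 10
augment #4: 1→11→12→13→8 push 1
augment #5: 1→10→6→0→3→12→13→8 push 13
max flow = 65; residual-reachable set from 1 gives S-side
cut edges (S→T): {(1,4), (1,11), (10,6), (10,13)} total cap 65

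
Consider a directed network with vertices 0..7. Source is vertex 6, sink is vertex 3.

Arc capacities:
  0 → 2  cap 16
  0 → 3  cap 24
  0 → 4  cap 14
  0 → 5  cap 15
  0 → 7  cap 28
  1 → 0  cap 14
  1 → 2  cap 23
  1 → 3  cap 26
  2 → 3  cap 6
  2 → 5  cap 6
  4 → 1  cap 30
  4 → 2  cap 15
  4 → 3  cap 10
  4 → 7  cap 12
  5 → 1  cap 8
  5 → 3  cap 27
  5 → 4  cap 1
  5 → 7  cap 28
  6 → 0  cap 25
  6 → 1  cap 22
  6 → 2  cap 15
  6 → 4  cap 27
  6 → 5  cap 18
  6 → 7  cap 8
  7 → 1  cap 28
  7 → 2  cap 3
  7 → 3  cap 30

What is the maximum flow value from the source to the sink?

augment #1: 6→0→3 bottleneck 24, total now 24
augment #2: 6→1→3 bottleneck 22, total now 46
augment #3: 6→2→3 bottleneck 6, total now 52
augment #4: 6→4→3 bottleneck 10, total now 62
augment #5: 6→5→3 bottleneck 18, total now 80
augment #6: 6→7→3 bottleneck 8, total now 88
augment #7: 6→0→5→3 bottleneck 1, total now 89
augment #8: 6→2→5→3 bottleneck 6, total now 95
augment #9: 6→4→1→3 bottleneck 4, total now 99
augment #10: 6→4→7→3 bottleneck 12, total now 111
augment #11: 6→4→1→0→5→3 bottleneck 1, total now 112

Maximum flow value: 112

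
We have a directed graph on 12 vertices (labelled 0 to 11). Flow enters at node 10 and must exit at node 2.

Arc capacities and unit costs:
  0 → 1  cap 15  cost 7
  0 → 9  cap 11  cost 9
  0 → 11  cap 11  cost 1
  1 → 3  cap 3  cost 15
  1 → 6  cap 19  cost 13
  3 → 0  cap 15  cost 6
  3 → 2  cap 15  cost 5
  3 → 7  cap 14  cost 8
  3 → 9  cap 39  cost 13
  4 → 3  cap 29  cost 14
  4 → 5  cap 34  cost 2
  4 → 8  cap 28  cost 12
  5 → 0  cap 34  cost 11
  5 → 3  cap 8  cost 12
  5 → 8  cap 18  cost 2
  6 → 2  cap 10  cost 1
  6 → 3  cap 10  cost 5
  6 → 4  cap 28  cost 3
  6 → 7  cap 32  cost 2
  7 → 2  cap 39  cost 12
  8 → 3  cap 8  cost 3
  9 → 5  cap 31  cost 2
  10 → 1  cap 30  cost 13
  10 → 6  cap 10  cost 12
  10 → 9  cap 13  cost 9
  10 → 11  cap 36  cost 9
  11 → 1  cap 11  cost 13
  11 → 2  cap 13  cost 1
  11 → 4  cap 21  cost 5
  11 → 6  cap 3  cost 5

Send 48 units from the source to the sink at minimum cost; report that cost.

Minimum cost for 48 units: 998

shortest-cost path #1: 10→11→2 push 13 @ unit cost 10 (adds 130)
shortest-cost path #2: 10→6→2 push 10 @ unit cost 13 (adds 130)
shortest-cost path #3: 10→9→5→8→3→2 push 8 @ unit cost 21 (adds 168)
shortest-cost path #4: 10→11→6→3→2 push 3 @ unit cost 24 (adds 72)
shortest-cost path #5: 10→9→5→3→2 push 4 @ unit cost 28 (adds 112)
shortest-cost path #6: 10→9→5→3→6→7→2 push 1 @ unit cost 32 (adds 32)
shortest-cost path #7: 10→1→3→6→7→2 push 2 @ unit cost 37 (adds 74)
shortest-cost path #8: 10→1→6→7→2 push 7 @ unit cost 40 (adds 280)
total cost = 998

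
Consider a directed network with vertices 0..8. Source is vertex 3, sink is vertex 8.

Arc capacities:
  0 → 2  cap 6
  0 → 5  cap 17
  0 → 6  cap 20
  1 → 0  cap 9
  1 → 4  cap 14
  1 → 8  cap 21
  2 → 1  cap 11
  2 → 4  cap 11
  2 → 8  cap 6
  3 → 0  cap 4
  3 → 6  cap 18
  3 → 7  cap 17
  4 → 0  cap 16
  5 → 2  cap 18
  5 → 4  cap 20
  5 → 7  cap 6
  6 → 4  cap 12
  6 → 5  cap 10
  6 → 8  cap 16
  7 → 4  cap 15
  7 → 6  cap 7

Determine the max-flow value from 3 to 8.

Maximum flow value: 33

augment #1: 3→6→8 bottleneck 16, total now 16
augment #2: 3→0→2→8 bottleneck 4, total now 20
augment #3: 3→6→5→2→8 bottleneck 2, total now 22
augment #4: 3→7→4→0→2→1→8 bottleneck 2, total now 24
augment #5: 3→7→6→5→2→1→8 bottleneck 7, total now 31
augment #6: 3→7→4→0→5→2→1→8 bottleneck 2, total now 33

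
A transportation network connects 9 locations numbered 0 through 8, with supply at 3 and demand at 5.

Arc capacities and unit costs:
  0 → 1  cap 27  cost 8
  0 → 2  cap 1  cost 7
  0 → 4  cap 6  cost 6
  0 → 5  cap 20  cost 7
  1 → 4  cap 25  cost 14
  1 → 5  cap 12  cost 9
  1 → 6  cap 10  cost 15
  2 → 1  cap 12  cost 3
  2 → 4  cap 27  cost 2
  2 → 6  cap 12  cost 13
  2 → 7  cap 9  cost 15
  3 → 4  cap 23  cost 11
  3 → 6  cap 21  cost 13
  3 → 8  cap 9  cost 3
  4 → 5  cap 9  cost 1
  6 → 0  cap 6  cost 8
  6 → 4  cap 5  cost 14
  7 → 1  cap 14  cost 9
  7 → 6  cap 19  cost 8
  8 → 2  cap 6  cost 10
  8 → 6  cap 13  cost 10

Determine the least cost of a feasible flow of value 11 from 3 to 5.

shortest-cost path #1: 3→4→5 push 9 @ unit cost 12 (adds 108)
shortest-cost path #2: 3→8→2→1→5 push 2 @ unit cost 25 (adds 50)
total cost = 158

Minimum cost for 11 units: 158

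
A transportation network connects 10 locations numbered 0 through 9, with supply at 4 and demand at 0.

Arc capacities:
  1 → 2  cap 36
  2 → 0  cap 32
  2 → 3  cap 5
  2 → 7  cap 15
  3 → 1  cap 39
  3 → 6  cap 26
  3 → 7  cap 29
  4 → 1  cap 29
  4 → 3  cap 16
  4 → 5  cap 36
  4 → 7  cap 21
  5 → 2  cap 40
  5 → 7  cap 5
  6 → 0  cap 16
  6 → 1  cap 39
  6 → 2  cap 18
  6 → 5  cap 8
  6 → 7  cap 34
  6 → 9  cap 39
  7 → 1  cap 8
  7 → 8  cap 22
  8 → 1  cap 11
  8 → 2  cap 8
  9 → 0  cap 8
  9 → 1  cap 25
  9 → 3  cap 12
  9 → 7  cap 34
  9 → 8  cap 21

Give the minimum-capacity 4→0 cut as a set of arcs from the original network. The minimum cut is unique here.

augment #1: 4→1→2→0 push 29
augment #2: 4→3→6→0 push 16
augment #3: 4→5→2→0 push 3
augment #4: 4→5→2→3→6→9→0 push 5
max flow = 53; residual-reachable set from 4 gives S-side
cut edges (S→T): {(2,0), (2,3), (4,3)} total cap 53

Min-cut arcs: {(2,0), (2,3), (4,3)} (total capacity 53)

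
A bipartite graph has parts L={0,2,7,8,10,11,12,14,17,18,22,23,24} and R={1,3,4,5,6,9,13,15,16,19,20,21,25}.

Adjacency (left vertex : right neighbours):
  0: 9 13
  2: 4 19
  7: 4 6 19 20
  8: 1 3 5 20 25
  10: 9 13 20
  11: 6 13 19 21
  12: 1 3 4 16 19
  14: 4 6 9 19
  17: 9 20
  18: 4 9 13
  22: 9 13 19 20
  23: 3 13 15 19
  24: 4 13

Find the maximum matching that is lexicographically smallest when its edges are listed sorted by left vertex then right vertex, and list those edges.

|M| = 10 (so the lex-smallest maximum matching has 10 edges)
process left vertices in ascending order; for each, take the smallest-labelled available neighbour that still permits 10 edges overall, or leave it unmatched if none does
lex-smallest matching: {0-9, 2-4, 7-6, 8-1, 10-13, 11-21, 12-3, 14-19, 17-20, 23-15}

Lex-smallest maximum matching: {(0,9), (2,4), (7,6), (8,1), (10,13), (11,21), (12,3), (14,19), (17,20), (23,15)}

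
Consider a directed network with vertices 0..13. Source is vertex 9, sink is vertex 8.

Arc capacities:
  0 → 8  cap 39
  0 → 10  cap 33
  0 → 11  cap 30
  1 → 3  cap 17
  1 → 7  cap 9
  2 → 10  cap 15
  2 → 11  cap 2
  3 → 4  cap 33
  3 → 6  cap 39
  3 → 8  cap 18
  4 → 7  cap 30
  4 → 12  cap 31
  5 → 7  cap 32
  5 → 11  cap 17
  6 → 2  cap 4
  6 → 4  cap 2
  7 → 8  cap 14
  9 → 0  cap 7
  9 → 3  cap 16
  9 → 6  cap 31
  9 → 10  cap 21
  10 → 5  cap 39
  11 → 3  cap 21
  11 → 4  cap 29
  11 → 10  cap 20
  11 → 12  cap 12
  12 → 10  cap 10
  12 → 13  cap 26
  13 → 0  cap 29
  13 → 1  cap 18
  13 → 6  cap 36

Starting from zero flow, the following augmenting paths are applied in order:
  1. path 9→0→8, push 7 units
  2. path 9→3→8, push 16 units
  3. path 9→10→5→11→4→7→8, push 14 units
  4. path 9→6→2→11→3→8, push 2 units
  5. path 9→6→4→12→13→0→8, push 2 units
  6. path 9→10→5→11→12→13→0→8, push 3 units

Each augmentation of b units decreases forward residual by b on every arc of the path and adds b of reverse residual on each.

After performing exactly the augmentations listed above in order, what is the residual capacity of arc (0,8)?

after path 1 (9→0→8, push 7): res(0,8)=32
after path 2 (9→3→8, push 16): res(0,8)=32
after path 3 (9→10→5→11→4→7→8, push 14): res(0,8)=32
after path 4 (9→6→2→11→3→8, push 2): res(0,8)=32
after path 5 (9→6→4→12→13→0→8, push 2): res(0,8)=30
after path 6 (9→10→5→11→12→13→0→8, push 3): res(0,8)=27

Residual capacity of (0,8): 27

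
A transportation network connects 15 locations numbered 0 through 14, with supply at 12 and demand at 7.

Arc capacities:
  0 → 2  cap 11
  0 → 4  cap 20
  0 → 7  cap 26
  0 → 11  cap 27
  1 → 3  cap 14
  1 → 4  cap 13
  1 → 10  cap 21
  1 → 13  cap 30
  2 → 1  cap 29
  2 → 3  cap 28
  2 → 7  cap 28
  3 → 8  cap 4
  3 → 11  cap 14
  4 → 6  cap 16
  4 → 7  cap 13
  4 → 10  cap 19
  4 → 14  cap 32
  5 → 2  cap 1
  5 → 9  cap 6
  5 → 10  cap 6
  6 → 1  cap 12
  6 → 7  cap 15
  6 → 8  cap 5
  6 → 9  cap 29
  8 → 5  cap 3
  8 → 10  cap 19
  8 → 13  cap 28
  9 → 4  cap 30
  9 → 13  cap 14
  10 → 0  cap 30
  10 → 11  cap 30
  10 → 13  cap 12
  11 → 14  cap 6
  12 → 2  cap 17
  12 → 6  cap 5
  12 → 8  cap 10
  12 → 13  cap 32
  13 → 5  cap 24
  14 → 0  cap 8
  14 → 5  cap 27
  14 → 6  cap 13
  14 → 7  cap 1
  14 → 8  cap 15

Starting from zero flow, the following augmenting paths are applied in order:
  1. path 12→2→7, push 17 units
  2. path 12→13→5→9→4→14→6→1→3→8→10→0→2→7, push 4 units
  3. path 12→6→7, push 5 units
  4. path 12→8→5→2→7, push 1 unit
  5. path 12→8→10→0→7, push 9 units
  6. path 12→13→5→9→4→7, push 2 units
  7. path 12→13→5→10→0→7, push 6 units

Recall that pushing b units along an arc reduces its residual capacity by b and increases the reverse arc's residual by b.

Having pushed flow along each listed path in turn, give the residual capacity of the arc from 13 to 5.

after path 1 (12→2→7, push 17): res(13,5)=24
after path 2 (12→13→5→9→4→14→6→1→3→8→10→0→2→7, push 4): res(13,5)=20
after path 3 (12→6→7, push 5): res(13,5)=20
after path 4 (12→8→5→2→7, push 1): res(13,5)=20
after path 5 (12→8→10→0→7, push 9): res(13,5)=20
after path 6 (12→13→5→9→4→7, push 2): res(13,5)=18
after path 7 (12→13→5→10→0→7, push 6): res(13,5)=12

Residual capacity of (13,5): 12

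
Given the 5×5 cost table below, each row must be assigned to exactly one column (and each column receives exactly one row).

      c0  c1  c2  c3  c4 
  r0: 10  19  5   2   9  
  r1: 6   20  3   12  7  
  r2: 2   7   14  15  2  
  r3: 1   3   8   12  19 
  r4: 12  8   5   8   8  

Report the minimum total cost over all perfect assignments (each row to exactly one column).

optimal assignment: row0→col3 (cost 2), row1→col2 (cost 3), row2→col4 (cost 2), row3→col0 (cost 1), row4→col1 (cost 8)
total = 2 + 3 + 2 + 1 + 8 = 16

Minimum assignment cost: 16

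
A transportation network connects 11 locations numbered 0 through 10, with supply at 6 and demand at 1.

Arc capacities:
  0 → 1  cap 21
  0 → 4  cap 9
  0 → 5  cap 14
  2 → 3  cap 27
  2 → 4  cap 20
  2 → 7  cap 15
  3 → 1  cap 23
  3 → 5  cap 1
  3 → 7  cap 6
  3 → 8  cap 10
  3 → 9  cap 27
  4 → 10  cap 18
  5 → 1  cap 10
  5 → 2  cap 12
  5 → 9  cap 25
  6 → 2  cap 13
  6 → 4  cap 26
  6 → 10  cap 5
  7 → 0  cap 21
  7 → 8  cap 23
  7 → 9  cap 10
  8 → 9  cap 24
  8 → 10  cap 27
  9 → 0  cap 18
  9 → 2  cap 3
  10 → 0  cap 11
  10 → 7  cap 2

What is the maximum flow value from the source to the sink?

augment #1: 6→2→3→1 bottleneck 13, total now 13
augment #2: 6→10→0→1 bottleneck 5, total now 18
augment #3: 6→4→10→0→1 bottleneck 6, total now 24
augment #4: 6→4→10→7→0→1 bottleneck 2, total now 26

Maximum flow value: 26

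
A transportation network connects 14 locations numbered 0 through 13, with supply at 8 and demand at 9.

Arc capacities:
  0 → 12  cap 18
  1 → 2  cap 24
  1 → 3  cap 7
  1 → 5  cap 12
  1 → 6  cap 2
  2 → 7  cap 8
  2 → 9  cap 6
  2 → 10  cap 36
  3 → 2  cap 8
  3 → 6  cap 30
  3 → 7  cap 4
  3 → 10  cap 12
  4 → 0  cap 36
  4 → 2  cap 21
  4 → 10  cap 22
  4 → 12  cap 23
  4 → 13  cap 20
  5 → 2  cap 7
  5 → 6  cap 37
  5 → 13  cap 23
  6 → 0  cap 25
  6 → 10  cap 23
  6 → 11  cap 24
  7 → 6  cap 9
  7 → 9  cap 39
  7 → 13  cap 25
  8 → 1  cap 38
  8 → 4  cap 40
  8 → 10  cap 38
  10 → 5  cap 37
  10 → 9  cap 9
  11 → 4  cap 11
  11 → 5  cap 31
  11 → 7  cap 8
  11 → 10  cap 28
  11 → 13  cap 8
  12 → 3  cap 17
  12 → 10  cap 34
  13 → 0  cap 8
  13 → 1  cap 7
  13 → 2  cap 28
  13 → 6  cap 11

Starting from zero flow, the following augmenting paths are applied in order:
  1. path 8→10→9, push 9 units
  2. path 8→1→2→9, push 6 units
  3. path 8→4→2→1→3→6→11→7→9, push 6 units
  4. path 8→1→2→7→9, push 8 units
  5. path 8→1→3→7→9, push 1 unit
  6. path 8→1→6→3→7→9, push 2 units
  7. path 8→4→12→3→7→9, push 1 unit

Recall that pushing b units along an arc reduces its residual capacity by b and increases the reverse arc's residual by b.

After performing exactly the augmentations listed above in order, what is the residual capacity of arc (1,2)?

after path 1 (8→10→9, push 9): res(1,2)=24
after path 2 (8→1→2→9, push 6): res(1,2)=18
after path 3 (8→4→2→1→3→6→11→7→9, push 6): res(1,2)=24
after path 4 (8→1→2→7→9, push 8): res(1,2)=16
after path 5 (8→1→3→7→9, push 1): res(1,2)=16
after path 6 (8→1→6→3→7→9, push 2): res(1,2)=16
after path 7 (8→4→12→3→7→9, push 1): res(1,2)=16

Residual capacity of (1,2): 16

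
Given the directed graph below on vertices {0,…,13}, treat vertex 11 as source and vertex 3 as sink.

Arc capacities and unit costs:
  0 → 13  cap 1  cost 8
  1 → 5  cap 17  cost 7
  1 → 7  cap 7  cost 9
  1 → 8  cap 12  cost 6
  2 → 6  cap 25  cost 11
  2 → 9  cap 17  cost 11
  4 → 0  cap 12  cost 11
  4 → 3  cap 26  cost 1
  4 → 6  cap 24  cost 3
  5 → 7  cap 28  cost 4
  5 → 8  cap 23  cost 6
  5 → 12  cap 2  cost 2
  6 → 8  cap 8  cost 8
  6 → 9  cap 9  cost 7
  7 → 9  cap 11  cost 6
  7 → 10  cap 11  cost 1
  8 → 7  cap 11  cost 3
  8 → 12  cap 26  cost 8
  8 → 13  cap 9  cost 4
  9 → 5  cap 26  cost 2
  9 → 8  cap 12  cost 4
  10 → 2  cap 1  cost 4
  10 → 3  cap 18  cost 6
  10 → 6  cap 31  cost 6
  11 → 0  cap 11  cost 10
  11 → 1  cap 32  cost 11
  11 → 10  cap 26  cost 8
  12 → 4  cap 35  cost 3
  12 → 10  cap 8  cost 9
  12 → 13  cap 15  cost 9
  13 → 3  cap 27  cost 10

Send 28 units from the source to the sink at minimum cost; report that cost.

Minimum cost for 28 units: 531

shortest-cost path #1: 11→10→3 push 18 @ unit cost 14 (adds 252)
shortest-cost path #2: 11→1→5→12→4→3 push 2 @ unit cost 24 (adds 48)
shortest-cost path #3: 11→0→13→3 push 1 @ unit cost 28 (adds 28)
shortest-cost path #4: 11→1→8→12→4→3 push 7 @ unit cost 29 (adds 203)
total cost = 531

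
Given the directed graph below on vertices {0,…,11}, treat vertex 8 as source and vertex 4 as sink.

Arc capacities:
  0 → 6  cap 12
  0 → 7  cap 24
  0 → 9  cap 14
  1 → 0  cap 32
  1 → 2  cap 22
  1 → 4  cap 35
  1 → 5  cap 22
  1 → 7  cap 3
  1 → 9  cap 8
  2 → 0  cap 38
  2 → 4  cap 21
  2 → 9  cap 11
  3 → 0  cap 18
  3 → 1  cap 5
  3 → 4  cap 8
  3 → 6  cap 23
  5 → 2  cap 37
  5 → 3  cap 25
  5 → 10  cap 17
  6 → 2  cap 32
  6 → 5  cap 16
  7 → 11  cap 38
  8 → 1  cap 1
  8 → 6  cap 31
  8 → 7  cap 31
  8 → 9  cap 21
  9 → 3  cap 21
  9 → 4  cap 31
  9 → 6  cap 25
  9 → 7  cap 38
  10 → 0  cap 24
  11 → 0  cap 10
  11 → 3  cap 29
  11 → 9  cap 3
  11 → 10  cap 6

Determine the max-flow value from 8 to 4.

augment #1: 8→1→4 bottleneck 1, total now 1
augment #2: 8→9→4 bottleneck 21, total now 22
augment #3: 8→6→2→4 bottleneck 21, total now 43
augment #4: 8→6→2→9→4 bottleneck 10, total now 53
augment #5: 8→7→11→3→4 bottleneck 8, total now 61
augment #6: 8→7→11→3→1→4 bottleneck 5, total now 66

Maximum flow value: 66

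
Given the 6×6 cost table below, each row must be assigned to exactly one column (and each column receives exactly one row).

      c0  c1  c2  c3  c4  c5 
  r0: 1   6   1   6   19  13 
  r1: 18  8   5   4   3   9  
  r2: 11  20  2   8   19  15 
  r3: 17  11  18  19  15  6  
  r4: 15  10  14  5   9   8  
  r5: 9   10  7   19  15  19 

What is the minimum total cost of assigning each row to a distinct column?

Minimum assignment cost: 27

optimal assignment: row0→col0 (cost 1), row1→col4 (cost 3), row2→col2 (cost 2), row3→col5 (cost 6), row4→col3 (cost 5), row5→col1 (cost 10)
total = 1 + 3 + 2 + 6 + 5 + 10 = 27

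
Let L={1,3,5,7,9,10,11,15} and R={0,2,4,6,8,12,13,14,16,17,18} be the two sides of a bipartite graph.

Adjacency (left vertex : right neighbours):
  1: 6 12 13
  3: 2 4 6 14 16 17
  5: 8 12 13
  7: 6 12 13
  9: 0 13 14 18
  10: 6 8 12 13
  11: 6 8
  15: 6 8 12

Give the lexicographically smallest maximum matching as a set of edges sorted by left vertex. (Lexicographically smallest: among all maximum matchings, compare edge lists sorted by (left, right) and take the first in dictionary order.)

|M| = 6 (so the lex-smallest maximum matching has 6 edges)
process left vertices in ascending order; for each, take the smallest-labelled available neighbour that still permits 6 edges overall, or leave it unmatched if none does
lex-smallest matching: {1-6, 3-2, 5-8, 7-12, 9-0, 10-13}

Lex-smallest maximum matching: {(1,6), (3,2), (5,8), (7,12), (9,0), (10,13)}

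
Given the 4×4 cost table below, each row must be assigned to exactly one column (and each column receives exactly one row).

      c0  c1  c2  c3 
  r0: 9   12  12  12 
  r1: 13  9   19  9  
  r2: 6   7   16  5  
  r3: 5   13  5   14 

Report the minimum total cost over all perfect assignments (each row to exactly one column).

optimal assignment: row0→col0 (cost 9), row1→col1 (cost 9), row2→col3 (cost 5), row3→col2 (cost 5)
total = 9 + 9 + 5 + 5 = 28

Minimum assignment cost: 28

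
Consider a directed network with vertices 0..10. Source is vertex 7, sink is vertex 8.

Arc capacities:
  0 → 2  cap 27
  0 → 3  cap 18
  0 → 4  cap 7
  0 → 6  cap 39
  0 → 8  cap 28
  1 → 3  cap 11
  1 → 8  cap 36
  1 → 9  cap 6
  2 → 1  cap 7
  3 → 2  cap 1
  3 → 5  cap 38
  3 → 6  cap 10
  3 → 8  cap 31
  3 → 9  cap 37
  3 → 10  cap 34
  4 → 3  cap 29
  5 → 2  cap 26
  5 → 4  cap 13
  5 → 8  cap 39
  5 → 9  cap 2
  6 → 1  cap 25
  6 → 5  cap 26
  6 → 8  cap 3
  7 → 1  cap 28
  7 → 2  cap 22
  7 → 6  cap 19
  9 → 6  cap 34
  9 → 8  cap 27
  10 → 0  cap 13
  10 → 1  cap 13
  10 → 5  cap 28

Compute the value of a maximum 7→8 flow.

augment #1: 7→1→8 bottleneck 28, total now 28
augment #2: 7→6→8 bottleneck 3, total now 31
augment #3: 7→2→1→8 bottleneck 7, total now 38
augment #4: 7→6→1→8 bottleneck 1, total now 39
augment #5: 7→6→5→8 bottleneck 15, total now 54

Maximum flow value: 54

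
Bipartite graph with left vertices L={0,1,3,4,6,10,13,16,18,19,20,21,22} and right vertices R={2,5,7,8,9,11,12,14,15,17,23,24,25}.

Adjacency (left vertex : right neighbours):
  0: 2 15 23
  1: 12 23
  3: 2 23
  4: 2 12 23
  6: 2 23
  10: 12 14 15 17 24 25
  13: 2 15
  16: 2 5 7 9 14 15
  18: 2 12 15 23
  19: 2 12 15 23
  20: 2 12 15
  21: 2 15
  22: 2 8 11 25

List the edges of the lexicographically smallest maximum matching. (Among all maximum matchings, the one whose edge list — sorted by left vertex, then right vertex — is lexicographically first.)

Lex-smallest maximum matching: {(0,2), (1,12), (3,23), (10,14), (13,15), (16,5), (22,8)}

|M| = 7 (so the lex-smallest maximum matching has 7 edges)
process left vertices in ascending order; for each, take the smallest-labelled available neighbour that still permits 7 edges overall, or leave it unmatched if none does
lex-smallest matching: {0-2, 1-12, 3-23, 10-14, 13-15, 16-5, 22-8}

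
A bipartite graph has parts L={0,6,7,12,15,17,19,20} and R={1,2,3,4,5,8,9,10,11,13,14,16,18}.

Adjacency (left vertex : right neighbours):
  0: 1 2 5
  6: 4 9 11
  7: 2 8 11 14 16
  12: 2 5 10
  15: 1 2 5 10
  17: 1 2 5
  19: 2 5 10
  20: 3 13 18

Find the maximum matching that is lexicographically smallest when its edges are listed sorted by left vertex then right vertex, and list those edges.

|M| = 7 (so the lex-smallest maximum matching has 7 edges)
process left vertices in ascending order; for each, take the smallest-labelled available neighbour that still permits 7 edges overall, or leave it unmatched if none does
lex-smallest matching: {0-1, 6-4, 7-8, 12-2, 15-5, 19-10, 20-3}

Lex-smallest maximum matching: {(0,1), (6,4), (7,8), (12,2), (15,5), (19,10), (20,3)}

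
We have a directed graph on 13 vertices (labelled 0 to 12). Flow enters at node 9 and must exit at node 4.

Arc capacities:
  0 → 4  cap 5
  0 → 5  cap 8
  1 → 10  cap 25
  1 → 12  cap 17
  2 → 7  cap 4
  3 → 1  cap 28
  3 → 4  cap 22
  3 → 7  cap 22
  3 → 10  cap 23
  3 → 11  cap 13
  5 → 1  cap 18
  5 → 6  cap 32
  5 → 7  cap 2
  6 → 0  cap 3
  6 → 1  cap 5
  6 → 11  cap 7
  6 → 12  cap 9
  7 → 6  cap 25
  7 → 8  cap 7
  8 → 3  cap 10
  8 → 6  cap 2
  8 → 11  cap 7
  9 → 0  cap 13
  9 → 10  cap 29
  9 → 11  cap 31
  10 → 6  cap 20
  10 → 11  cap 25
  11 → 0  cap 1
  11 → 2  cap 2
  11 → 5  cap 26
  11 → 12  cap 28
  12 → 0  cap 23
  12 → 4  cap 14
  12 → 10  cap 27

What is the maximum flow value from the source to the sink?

Maximum flow value: 23

augment #1: 9→0→4 bottleneck 5, total now 5
augment #2: 9→11→12→4 bottleneck 14, total now 19
augment #3: 9→0→5→7→8→3→4 bottleneck 2, total now 21
augment #4: 9→11→2→7→8→3→4 bottleneck 2, total now 23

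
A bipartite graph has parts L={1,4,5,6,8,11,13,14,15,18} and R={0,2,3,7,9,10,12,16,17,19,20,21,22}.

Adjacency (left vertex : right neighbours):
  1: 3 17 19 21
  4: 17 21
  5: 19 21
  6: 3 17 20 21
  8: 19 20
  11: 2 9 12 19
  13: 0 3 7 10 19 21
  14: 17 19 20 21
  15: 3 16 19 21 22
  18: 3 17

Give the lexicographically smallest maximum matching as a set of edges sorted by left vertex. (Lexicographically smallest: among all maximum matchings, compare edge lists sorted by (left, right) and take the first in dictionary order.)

|M| = 8 (so the lex-smallest maximum matching has 8 edges)
process left vertices in ascending order; for each, take the smallest-labelled available neighbour that still permits 8 edges overall, or leave it unmatched if none does
lex-smallest matching: {1-3, 4-17, 5-19, 6-20, 11-2, 13-0, 14-21, 15-16}

Lex-smallest maximum matching: {(1,3), (4,17), (5,19), (6,20), (11,2), (13,0), (14,21), (15,16)}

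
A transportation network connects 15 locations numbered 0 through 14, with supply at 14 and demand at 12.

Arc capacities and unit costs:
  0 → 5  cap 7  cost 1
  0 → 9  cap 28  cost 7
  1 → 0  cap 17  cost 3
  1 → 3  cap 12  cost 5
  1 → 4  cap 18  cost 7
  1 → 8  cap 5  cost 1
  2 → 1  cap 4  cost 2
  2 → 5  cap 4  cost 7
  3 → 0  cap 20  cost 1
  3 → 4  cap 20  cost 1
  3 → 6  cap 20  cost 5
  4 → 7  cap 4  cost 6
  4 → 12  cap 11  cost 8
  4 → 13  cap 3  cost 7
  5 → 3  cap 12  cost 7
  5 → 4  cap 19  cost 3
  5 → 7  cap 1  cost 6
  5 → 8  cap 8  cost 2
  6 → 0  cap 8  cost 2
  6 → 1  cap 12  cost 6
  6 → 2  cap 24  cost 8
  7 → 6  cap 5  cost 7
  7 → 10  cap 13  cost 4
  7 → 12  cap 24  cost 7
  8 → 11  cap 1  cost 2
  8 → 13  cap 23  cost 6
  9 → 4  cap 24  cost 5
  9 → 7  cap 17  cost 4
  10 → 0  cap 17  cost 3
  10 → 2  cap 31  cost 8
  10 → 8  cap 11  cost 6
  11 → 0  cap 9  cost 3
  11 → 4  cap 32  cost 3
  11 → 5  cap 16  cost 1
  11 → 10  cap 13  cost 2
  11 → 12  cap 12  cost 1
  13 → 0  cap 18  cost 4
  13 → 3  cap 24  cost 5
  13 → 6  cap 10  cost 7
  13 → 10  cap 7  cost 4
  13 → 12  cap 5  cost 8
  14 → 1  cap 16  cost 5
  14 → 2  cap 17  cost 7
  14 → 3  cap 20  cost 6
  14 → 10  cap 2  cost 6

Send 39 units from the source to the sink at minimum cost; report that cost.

shortest-cost path #1: 14→1→8→11→12 push 1 @ unit cost 9 (adds 9)
shortest-cost path #2: 14→3→4→12 push 11 @ unit cost 15 (adds 165)
shortest-cost path #3: 14→3→4→7→12 push 4 @ unit cost 20 (adds 80)
shortest-cost path #4: 14→1→8→13→12 push 4 @ unit cost 20 (adds 80)
shortest-cost path #5: 14→3→0→5→7→12 push 1 @ unit cost 21 (adds 21)
shortest-cost path #6: 14→3→4→13→12 push 1 @ unit cost 22 (adds 22)
shortest-cost path #7: 14→3→0→9→7→12 push 3 @ unit cost 25 (adds 75)
shortest-cost path #8: 14→1→0→9→7→12 push 11 @ unit cost 26 (adds 286)
shortest-cost path #9: 14→10→0→9→7→12 push 2 @ unit cost 27 (adds 54)
shortest-cost path #10: 14→2→1→0→9→7→12 push 1 @ unit cost 30 (adds 30)
total cost = 822

Minimum cost for 39 units: 822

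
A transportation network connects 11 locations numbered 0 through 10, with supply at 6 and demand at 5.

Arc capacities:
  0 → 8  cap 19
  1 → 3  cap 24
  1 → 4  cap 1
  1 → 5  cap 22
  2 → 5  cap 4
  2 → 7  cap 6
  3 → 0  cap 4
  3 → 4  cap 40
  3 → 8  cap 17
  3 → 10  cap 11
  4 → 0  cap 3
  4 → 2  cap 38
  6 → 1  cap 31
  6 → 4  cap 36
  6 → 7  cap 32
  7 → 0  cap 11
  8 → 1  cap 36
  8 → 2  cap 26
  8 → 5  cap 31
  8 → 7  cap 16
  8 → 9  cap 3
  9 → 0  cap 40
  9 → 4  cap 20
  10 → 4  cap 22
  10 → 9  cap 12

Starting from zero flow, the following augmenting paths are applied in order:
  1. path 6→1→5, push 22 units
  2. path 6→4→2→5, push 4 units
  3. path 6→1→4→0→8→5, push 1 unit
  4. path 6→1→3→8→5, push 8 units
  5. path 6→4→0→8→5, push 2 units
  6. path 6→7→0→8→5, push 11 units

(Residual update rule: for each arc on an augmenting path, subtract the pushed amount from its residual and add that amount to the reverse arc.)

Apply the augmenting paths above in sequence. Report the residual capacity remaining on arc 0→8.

after path 1 (6→1→5, push 22): res(0,8)=19
after path 2 (6→4→2→5, push 4): res(0,8)=19
after path 3 (6→1→4→0→8→5, push 1): res(0,8)=18
after path 4 (6→1→3→8→5, push 8): res(0,8)=18
after path 5 (6→4→0→8→5, push 2): res(0,8)=16
after path 6 (6→7→0→8→5, push 11): res(0,8)=5

Residual capacity of (0,8): 5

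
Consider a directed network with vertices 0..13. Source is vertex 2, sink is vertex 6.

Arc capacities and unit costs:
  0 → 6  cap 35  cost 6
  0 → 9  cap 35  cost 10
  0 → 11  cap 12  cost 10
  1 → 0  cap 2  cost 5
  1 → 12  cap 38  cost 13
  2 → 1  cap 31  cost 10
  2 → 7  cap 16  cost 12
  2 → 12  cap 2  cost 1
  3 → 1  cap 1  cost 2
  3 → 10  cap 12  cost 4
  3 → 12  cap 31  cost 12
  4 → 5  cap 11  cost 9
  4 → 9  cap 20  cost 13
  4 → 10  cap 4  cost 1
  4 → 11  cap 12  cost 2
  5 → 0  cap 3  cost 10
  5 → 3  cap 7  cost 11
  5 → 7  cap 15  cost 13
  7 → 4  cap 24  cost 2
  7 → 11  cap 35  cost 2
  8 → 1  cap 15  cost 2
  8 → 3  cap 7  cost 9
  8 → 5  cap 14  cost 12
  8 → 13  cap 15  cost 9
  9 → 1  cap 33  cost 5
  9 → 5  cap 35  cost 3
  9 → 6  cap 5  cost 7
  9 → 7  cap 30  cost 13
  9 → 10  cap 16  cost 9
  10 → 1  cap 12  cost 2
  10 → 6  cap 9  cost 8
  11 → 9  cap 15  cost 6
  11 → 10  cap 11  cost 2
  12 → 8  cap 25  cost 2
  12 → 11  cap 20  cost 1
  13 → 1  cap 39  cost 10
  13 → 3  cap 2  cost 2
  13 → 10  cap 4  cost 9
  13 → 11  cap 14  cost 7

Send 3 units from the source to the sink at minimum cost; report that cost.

Minimum cost for 3 units: 45

shortest-cost path #1: 2→12→11→10→6 push 2 @ unit cost 12 (adds 24)
shortest-cost path #2: 2→1→0→6 push 1 @ unit cost 21 (adds 21)
total cost = 45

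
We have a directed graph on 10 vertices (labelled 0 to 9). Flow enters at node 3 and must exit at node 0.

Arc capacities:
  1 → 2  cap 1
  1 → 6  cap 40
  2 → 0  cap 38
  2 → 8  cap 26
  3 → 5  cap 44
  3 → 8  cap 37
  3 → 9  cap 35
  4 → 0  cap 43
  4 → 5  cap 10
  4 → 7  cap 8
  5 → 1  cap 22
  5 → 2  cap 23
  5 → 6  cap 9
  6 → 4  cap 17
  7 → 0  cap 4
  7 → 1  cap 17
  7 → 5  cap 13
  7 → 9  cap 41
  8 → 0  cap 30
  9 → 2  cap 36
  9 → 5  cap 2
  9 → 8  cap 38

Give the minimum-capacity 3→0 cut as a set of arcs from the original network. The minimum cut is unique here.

augment #1: 3→8→0 push 30
augment #2: 3→5→2→0 push 23
augment #3: 3→9→2→0 push 15
augment #4: 3→5→6→4→0 push 9
augment #5: 3→5→1→6→4→0 push 8
max flow = 85; residual-reachable set from 3 gives S-side
cut edges (S→T): {(2,0), (6,4), (8,0)} total cap 85

Min-cut arcs: {(2,0), (6,4), (8,0)} (total capacity 85)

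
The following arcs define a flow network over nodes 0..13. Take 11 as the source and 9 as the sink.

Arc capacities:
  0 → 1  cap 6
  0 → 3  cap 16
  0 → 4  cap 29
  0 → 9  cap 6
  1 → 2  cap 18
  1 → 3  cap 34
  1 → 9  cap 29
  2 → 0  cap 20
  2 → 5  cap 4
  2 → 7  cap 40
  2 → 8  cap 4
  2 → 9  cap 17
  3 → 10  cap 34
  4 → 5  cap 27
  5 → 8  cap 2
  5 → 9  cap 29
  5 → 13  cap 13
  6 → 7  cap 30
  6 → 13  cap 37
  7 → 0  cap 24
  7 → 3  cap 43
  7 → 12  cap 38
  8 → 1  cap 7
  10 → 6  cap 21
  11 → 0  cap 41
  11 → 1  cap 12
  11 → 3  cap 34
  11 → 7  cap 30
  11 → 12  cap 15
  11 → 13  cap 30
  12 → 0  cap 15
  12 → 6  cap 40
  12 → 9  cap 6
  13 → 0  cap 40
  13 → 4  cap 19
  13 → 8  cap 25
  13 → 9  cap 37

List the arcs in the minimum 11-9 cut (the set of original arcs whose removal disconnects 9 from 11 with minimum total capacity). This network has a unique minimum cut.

Min-cut arcs: {(0,1), (0,9), (4,5), (8,1), (11,1), (12,9), (13,9)} (total capacity 101)

augment #1: 11→0→9 push 6
augment #2: 11→1→9 push 12
augment #3: 11→12→9 push 6
augment #4: 11→13→9 push 30
augment #5: 11→0→1→9 push 6
augment #6: 11→0→4→5→9 push 27
augment #7: 11→12→6→13→9 push 7
augment #8: 11→12→6→13→8→1→9 push 2
augment #9: 11→3→10→6→13→8→1→9 push 5
max flow = 101; residual-reachable set from 11 gives S-side
cut edges (S→T): {(0,1), (0,9), (4,5), (8,1), (11,1), (12,9), (13,9)} total cap 101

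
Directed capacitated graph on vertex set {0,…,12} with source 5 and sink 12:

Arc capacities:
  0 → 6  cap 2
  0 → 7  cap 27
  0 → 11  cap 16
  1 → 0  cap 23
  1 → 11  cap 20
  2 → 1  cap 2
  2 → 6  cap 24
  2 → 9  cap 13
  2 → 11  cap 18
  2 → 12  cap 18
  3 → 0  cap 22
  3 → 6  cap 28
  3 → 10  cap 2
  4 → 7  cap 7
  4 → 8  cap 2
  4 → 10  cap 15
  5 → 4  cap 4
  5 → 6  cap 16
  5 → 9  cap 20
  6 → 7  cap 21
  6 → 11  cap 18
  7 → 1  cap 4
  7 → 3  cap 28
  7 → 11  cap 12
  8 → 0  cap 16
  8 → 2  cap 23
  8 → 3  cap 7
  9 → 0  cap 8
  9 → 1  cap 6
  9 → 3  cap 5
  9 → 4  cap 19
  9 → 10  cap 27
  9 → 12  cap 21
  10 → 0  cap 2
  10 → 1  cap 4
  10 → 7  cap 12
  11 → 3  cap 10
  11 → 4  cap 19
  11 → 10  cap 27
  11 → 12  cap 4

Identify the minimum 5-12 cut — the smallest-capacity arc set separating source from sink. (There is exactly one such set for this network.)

Min-cut arcs: {(4,8), (5,9), (11,12)} (total capacity 26)

augment #1: 5→9→12 push 20
augment #2: 5→6→11→12 push 4
augment #3: 5→4→8→2→12 push 2
max flow = 26; residual-reachable set from 5 gives S-side
cut edges (S→T): {(4,8), (5,9), (11,12)} total cap 26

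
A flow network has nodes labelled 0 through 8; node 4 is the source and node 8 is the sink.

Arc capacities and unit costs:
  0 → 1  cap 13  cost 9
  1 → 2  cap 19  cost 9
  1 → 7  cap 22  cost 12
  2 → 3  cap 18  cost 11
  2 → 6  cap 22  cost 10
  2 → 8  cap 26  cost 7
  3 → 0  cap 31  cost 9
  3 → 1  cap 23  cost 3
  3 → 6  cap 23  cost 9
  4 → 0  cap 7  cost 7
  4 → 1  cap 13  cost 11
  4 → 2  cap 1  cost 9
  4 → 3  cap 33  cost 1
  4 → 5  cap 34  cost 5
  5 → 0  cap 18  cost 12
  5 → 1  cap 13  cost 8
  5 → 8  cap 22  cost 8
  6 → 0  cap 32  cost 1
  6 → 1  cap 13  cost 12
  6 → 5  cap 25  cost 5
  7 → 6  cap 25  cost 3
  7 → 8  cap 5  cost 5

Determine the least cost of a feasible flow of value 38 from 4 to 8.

shortest-cost path #1: 4→5→8 push 22 @ unit cost 13 (adds 286)
shortest-cost path #2: 4→2→8 push 1 @ unit cost 16 (adds 16)
shortest-cost path #3: 4→3→1→2→8 push 15 @ unit cost 20 (adds 300)
total cost = 602

Minimum cost for 38 units: 602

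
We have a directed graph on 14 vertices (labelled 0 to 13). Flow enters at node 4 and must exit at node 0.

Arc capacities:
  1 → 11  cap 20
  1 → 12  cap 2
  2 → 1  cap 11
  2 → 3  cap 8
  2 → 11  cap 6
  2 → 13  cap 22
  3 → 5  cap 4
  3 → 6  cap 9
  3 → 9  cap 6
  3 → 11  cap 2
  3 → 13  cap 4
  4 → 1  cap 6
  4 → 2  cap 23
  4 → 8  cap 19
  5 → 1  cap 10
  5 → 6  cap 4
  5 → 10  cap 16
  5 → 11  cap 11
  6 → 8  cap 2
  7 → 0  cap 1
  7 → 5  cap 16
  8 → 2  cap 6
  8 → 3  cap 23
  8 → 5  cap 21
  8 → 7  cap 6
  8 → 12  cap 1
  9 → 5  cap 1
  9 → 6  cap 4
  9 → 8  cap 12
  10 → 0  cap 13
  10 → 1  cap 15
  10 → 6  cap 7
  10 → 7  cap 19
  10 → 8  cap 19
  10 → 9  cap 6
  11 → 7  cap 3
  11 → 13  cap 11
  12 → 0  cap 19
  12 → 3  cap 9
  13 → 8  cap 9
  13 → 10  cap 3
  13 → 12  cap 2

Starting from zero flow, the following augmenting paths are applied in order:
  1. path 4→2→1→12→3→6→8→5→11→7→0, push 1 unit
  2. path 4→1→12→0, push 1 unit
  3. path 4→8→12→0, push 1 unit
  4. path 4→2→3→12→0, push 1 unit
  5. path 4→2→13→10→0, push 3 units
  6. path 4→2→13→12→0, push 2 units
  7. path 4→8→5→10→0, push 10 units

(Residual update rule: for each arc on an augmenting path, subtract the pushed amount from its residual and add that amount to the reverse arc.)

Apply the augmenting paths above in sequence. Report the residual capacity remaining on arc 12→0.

Residual capacity of (12,0): 14

after path 1 (4→2→1→12→3→6→8→5→11→7→0, push 1): res(12,0)=19
after path 2 (4→1→12→0, push 1): res(12,0)=18
after path 3 (4→8→12→0, push 1): res(12,0)=17
after path 4 (4→2→3→12→0, push 1): res(12,0)=16
after path 5 (4→2→13→10→0, push 3): res(12,0)=16
after path 6 (4→2→13→12→0, push 2): res(12,0)=14
after path 7 (4→8→5→10→0, push 10): res(12,0)=14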